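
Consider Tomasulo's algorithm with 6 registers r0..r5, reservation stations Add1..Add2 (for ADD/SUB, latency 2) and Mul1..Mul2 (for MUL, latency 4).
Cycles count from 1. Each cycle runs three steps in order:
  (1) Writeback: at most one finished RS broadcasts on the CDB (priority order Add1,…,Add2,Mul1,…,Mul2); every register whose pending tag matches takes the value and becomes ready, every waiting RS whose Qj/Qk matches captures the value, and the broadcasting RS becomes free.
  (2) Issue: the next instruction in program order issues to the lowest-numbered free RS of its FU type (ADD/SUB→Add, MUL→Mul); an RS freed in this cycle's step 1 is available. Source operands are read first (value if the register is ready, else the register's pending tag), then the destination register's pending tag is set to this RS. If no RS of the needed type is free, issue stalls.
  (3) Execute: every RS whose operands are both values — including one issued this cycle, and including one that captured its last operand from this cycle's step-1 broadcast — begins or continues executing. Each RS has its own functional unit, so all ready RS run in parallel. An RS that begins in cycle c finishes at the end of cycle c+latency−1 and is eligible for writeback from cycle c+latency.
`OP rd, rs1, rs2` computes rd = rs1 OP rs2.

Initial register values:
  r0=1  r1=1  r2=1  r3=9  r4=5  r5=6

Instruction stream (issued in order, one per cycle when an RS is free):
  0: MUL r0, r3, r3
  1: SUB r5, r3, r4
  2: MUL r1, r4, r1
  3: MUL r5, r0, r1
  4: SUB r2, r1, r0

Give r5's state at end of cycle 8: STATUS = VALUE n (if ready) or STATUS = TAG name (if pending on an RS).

  c1: issue MUL r0<-Mul1  regs: r0:Mul1,r1:1,r2:1,r3:9,r4:5,r5:6
  c2: issue SUB r5<-Add1  regs: r0:Mul1,r1:1,r2:1,r3:9,r4:5,r5:Add1
  c3: issue MUL r1<-Mul2  regs: r0:Mul1,r1:Mul2,r2:1,r3:9,r4:5,r5:Add1
  c4: CDB Add1=4; stall  regs: r0:Mul1,r1:Mul2,r2:1,r3:9,r4:5,r5:4
  c5: CDB Mul1=81; issue MUL r5<-Mul1  regs: r0:81,r1:Mul2,r2:1,r3:9,r4:5,r5:Mul1
  c6: issue SUB r2<-Add1  regs: r0:81,r1:Mul2,r2:Add1,r3:9,r4:5,r5:Mul1
  c7: CDB Mul2=5  regs: r0:81,r1:5,r2:Add1,r3:9,r4:5,r5:Mul1
  c8: -  regs: r0:81,r1:5,r2:Add1,r3:9,r4:5,r5:Mul1

STATUS = TAG Mul1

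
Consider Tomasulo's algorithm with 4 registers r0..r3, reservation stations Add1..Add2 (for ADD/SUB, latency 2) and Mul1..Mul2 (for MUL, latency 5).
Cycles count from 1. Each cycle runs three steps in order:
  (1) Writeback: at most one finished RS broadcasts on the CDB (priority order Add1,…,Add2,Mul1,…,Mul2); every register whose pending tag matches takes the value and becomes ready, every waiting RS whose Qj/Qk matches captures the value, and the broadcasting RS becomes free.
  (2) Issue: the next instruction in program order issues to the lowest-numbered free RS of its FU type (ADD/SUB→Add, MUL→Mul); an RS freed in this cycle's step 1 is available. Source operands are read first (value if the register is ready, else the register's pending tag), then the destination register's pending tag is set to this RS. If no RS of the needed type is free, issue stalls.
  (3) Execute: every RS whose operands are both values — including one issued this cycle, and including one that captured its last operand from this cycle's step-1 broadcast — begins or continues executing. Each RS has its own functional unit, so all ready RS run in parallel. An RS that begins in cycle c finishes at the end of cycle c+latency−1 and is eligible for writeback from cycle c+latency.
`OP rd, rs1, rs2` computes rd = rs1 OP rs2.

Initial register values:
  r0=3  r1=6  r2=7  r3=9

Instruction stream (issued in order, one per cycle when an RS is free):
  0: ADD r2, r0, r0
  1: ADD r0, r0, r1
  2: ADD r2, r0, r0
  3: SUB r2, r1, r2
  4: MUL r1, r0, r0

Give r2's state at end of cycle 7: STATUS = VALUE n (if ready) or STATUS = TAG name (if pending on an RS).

STATUS = TAG Add2

cycle 1: issue ADD r2<-Add1 // r0:3,r1:6,r2:Add1,r3:9
cycle 2: issue ADD r0<-Add2 // r0:Add2,r1:6,r2:Add1,r3:9
cycle 3: CDB Add1=6; issue ADD r2<-Add1 // r0:Add2,r1:6,r2:Add1,r3:9
cycle 4: CDB Add2=9; issue SUB r2<-Add2 // r0:9,r1:6,r2:Add2,r3:9
cycle 5: issue MUL r1<-Mul1 // r0:9,r1:Mul1,r2:Add2,r3:9
cycle 6: CDB Add1=18 // r0:9,r1:Mul1,r2:Add2,r3:9
cycle 7: - // r0:9,r1:Mul1,r2:Add2,r3:9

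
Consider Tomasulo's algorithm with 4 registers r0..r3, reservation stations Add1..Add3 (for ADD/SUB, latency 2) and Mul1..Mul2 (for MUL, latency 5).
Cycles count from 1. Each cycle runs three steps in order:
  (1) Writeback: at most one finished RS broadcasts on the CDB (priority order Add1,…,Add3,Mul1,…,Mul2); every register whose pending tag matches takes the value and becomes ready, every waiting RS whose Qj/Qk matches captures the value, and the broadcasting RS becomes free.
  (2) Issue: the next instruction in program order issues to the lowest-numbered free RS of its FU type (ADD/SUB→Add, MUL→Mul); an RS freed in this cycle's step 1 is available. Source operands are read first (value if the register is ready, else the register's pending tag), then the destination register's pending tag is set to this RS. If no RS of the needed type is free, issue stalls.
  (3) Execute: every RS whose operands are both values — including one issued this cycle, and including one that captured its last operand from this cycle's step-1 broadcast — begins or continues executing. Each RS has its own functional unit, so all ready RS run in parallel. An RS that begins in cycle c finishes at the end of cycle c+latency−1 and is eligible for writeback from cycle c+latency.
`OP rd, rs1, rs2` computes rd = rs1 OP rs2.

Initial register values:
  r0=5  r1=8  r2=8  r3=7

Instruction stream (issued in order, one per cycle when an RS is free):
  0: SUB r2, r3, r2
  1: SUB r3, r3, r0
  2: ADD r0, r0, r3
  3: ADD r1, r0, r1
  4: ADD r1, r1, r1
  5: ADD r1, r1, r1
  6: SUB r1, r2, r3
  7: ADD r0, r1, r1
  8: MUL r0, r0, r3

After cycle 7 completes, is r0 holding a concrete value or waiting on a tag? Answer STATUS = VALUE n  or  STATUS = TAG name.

  c1: issue SUB r2<-Add1  regs: r0:5,r1:8,r2:Add1,r3:7
  c2: issue SUB r3<-Add2  regs: r0:5,r1:8,r2:Add1,r3:Add2
  c3: CDB Add1=-1; issue ADD r0<-Add1  regs: r0:Add1,r1:8,r2:-1,r3:Add2
  c4: CDB Add2=2; issue ADD r1<-Add2  regs: r0:Add1,r1:Add2,r2:-1,r3:2
  c5: issue ADD r1<-Add3  regs: r0:Add1,r1:Add3,r2:-1,r3:2
  c6: CDB Add1=7; issue ADD r1<-Add1  regs: r0:7,r1:Add1,r2:-1,r3:2
  c7: stall  regs: r0:7,r1:Add1,r2:-1,r3:2

STATUS = VALUE 7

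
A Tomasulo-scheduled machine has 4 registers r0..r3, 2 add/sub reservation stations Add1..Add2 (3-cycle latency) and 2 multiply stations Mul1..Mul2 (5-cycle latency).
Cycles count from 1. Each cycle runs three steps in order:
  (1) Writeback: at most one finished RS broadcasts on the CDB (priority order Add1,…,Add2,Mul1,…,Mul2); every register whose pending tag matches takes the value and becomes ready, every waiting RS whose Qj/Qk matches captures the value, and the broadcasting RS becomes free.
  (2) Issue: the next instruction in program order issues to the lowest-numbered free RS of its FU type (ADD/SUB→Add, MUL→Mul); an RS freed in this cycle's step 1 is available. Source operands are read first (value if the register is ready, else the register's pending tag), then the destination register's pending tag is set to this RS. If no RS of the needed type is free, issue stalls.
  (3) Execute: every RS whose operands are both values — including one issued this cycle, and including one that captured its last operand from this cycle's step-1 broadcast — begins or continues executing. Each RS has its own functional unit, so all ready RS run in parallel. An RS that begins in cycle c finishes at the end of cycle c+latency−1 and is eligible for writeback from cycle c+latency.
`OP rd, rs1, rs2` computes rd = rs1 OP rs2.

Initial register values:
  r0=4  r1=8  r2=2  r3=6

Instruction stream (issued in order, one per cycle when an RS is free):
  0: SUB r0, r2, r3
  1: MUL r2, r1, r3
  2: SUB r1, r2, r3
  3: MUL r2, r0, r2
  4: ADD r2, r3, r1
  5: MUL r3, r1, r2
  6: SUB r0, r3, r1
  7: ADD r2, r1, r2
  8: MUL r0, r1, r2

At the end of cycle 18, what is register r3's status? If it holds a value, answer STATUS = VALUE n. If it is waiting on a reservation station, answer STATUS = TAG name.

STATUS = VALUE 2016

c1: issue SUB r0<-Add1 | r0:Add1,r1:8,r2:2,r3:6
c2: issue MUL r2<-Mul1 | r0:Add1,r1:8,r2:Mul1,r3:6
c3: issue SUB r1<-Add2 | r0:Add1,r1:Add2,r2:Mul1,r3:6
c4: CDB Add1=-4; issue MUL r2<-Mul2 | r0:-4,r1:Add2,r2:Mul2,r3:6
c5: issue ADD r2<-Add1 | r0:-4,r1:Add2,r2:Add1,r3:6
c6: stall | r0:-4,r1:Add2,r2:Add1,r3:6
c7: CDB Mul1=48; issue MUL r3<-Mul1 | r0:-4,r1:Add2,r2:Add1,r3:Mul1
c8: stall | r0:-4,r1:Add2,r2:Add1,r3:Mul1
c9: stall | r0:-4,r1:Add2,r2:Add1,r3:Mul1
c10: CDB Add2=42; issue SUB r0<-Add2 | r0:Add2,r1:42,r2:Add1,r3:Mul1
c11: stall | r0:Add2,r1:42,r2:Add1,r3:Mul1
c12: CDB Mul2=-192; stall | r0:Add2,r1:42,r2:Add1,r3:Mul1
c13: CDB Add1=48; issue ADD r2<-Add1 | r0:Add2,r1:42,r2:Add1,r3:Mul1
c14: issue MUL r0<-Mul2 | r0:Mul2,r1:42,r2:Add1,r3:Mul1
c15: - | r0:Mul2,r1:42,r2:Add1,r3:Mul1
c16: CDB Add1=90 | r0:Mul2,r1:42,r2:90,r3:Mul1
c17: - | r0:Mul2,r1:42,r2:90,r3:Mul1
c18: CDB Mul1=2016 | r0:Mul2,r1:42,r2:90,r3:2016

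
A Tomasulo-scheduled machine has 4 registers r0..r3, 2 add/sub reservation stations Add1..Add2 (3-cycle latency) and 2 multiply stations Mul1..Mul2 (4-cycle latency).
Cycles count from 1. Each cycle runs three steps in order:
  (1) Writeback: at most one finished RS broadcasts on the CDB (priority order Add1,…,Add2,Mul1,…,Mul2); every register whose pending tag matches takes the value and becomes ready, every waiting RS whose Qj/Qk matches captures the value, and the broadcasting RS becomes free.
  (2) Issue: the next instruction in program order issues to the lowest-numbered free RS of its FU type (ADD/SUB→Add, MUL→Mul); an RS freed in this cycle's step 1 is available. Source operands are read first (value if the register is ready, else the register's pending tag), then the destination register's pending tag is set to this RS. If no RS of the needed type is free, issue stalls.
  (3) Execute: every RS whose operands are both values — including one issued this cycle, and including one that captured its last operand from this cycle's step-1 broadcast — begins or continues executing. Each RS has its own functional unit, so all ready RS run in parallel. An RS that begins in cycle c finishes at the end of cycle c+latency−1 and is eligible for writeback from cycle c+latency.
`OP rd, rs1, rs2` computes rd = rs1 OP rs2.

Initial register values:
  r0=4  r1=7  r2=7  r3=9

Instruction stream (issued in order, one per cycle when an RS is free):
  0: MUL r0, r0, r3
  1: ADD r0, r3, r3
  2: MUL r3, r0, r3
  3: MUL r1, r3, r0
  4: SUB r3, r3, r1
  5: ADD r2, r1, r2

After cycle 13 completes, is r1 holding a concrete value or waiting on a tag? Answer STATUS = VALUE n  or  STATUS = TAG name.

c1: issue MUL r0<-Mul1 | r0:Mul1,r1:7,r2:7,r3:9
c2: issue ADD r0<-Add1 | r0:Add1,r1:7,r2:7,r3:9
c3: issue MUL r3<-Mul2 | r0:Add1,r1:7,r2:7,r3:Mul2
c4: stall | r0:Add1,r1:7,r2:7,r3:Mul2
c5: CDB Add1=18; stall | r0:18,r1:7,r2:7,r3:Mul2
c6: CDB Mul1=36; issue MUL r1<-Mul1 | r0:18,r1:Mul1,r2:7,r3:Mul2
c7: issue SUB r3<-Add1 | r0:18,r1:Mul1,r2:7,r3:Add1
c8: issue ADD r2<-Add2 | r0:18,r1:Mul1,r2:Add2,r3:Add1
c9: CDB Mul2=162 | r0:18,r1:Mul1,r2:Add2,r3:Add1
c10: - | r0:18,r1:Mul1,r2:Add2,r3:Add1
c11: - | r0:18,r1:Mul1,r2:Add2,r3:Add1
c12: - | r0:18,r1:Mul1,r2:Add2,r3:Add1
c13: CDB Mul1=2916 | r0:18,r1:2916,r2:Add2,r3:Add1

STATUS = VALUE 2916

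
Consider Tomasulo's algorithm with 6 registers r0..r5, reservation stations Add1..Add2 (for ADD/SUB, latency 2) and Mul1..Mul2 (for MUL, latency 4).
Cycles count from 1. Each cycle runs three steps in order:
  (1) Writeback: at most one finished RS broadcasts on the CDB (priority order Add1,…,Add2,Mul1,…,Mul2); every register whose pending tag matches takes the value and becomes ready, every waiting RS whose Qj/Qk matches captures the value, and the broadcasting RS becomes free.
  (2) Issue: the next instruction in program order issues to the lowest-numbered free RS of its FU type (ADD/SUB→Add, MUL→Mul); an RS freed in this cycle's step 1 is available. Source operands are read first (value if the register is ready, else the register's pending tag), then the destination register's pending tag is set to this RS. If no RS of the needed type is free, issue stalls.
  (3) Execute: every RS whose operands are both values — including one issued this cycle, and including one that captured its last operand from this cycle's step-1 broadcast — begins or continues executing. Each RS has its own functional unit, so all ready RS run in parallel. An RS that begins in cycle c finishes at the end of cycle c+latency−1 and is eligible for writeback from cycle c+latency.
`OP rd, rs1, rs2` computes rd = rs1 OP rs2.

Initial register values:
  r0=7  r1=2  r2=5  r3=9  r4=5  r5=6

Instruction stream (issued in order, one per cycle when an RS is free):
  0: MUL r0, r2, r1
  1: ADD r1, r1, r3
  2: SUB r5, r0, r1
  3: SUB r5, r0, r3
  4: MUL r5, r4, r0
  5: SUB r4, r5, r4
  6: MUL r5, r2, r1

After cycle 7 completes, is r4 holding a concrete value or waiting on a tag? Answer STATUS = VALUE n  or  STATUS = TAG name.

  c1: issue MUL r0<-Mul1  regs: r0:Mul1,r1:2,r2:5,r3:9,r4:5,r5:6
  c2: issue ADD r1<-Add1  regs: r0:Mul1,r1:Add1,r2:5,r3:9,r4:5,r5:6
  c3: issue SUB r5<-Add2  regs: r0:Mul1,r1:Add1,r2:5,r3:9,r4:5,r5:Add2
  c4: CDB Add1=11; issue SUB r5<-Add1  regs: r0:Mul1,r1:11,r2:5,r3:9,r4:5,r5:Add1
  c5: CDB Mul1=10; issue MUL r5<-Mul1  regs: r0:10,r1:11,r2:5,r3:9,r4:5,r5:Mul1
  c6: stall  regs: r0:10,r1:11,r2:5,r3:9,r4:5,r5:Mul1
  c7: CDB Add1=1; issue SUB r4<-Add1  regs: r0:10,r1:11,r2:5,r3:9,r4:Add1,r5:Mul1

STATUS = TAG Add1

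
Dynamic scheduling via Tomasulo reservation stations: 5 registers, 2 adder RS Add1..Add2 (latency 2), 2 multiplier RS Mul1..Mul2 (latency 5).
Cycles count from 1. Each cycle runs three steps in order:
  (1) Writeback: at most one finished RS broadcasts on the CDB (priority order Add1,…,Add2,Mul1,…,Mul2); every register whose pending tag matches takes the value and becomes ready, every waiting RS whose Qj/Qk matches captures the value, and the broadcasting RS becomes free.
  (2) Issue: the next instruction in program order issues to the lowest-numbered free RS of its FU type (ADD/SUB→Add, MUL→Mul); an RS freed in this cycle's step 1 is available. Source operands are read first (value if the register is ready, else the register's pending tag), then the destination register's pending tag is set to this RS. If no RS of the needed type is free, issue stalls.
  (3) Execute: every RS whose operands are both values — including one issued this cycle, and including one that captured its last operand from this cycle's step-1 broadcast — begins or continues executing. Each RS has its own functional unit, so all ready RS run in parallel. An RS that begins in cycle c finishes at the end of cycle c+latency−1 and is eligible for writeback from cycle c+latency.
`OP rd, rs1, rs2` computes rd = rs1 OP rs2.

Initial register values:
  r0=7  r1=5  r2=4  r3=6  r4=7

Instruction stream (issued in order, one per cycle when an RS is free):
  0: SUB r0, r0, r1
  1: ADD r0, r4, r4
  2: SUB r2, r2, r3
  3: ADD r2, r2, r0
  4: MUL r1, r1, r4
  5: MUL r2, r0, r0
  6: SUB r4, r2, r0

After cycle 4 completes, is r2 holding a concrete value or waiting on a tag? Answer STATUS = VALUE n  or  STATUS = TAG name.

STATUS = TAG Add2

c1: issue SUB r0<-Add1 | r0:Add1,r1:5,r2:4,r3:6,r4:7
c2: issue ADD r0<-Add2 | r0:Add2,r1:5,r2:4,r3:6,r4:7
c3: CDB Add1=2; issue SUB r2<-Add1 | r0:Add2,r1:5,r2:Add1,r3:6,r4:7
c4: CDB Add2=14; issue ADD r2<-Add2 | r0:14,r1:5,r2:Add2,r3:6,r4:7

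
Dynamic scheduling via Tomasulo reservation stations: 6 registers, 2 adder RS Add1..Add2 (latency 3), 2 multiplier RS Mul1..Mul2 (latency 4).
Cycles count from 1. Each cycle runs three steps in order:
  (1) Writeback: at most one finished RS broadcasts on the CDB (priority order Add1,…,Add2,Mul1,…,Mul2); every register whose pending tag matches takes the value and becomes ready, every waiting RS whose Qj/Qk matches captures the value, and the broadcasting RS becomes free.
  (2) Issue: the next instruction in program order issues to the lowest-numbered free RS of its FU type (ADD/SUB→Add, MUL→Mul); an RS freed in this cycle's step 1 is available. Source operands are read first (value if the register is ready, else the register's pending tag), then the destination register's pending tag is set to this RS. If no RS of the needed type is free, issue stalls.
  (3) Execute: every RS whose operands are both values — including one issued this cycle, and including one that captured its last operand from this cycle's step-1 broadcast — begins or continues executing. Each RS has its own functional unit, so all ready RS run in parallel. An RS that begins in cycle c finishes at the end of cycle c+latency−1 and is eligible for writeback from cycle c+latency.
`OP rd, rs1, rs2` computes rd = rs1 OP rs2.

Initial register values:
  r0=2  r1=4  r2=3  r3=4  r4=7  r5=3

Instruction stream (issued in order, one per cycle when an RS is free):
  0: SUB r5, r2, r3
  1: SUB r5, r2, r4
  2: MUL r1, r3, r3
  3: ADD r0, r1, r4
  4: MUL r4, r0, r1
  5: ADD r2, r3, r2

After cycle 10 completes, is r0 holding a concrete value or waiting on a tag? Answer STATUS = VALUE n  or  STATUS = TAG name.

STATUS = VALUE 23

cycle 1: issue SUB r5<-Add1 // r0:2,r1:4,r2:3,r3:4,r4:7,r5:Add1
cycle 2: issue SUB r5<-Add2 // r0:2,r1:4,r2:3,r3:4,r4:7,r5:Add2
cycle 3: issue MUL r1<-Mul1 // r0:2,r1:Mul1,r2:3,r3:4,r4:7,r5:Add2
cycle 4: CDB Add1=-1; issue ADD r0<-Add1 // r0:Add1,r1:Mul1,r2:3,r3:4,r4:7,r5:Add2
cycle 5: CDB Add2=-4; issue MUL r4<-Mul2 // r0:Add1,r1:Mul1,r2:3,r3:4,r4:Mul2,r5:-4
cycle 6: issue ADD r2<-Add2 // r0:Add1,r1:Mul1,r2:Add2,r3:4,r4:Mul2,r5:-4
cycle 7: CDB Mul1=16 // r0:Add1,r1:16,r2:Add2,r3:4,r4:Mul2,r5:-4
cycle 8: - // r0:Add1,r1:16,r2:Add2,r3:4,r4:Mul2,r5:-4
cycle 9: CDB Add2=7 // r0:Add1,r1:16,r2:7,r3:4,r4:Mul2,r5:-4
cycle 10: CDB Add1=23 // r0:23,r1:16,r2:7,r3:4,r4:Mul2,r5:-4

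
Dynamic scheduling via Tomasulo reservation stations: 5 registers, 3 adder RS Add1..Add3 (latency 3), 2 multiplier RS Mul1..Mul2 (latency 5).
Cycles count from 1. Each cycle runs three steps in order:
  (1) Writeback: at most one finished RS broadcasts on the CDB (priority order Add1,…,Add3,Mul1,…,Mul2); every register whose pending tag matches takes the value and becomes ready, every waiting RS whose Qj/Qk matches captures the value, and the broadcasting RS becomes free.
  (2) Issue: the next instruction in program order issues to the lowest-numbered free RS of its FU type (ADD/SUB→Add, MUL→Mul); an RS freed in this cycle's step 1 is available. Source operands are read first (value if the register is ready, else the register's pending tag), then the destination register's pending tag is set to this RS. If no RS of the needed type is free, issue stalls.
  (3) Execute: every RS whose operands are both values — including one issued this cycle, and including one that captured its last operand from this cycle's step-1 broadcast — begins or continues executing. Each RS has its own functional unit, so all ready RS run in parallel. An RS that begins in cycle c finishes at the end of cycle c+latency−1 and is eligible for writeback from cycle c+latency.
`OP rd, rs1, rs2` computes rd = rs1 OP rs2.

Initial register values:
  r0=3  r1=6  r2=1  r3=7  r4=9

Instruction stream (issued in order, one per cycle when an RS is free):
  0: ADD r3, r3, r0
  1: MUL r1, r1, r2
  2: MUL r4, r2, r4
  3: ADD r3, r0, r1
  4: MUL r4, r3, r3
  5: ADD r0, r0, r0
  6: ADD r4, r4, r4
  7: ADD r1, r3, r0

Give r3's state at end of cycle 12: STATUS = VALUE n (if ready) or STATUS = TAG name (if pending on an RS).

c1: issue ADD r3<-Add1 | r0:3,r1:6,r2:1,r3:Add1,r4:9
c2: issue MUL r1<-Mul1 | r0:3,r1:Mul1,r2:1,r3:Add1,r4:9
c3: issue MUL r4<-Mul2 | r0:3,r1:Mul1,r2:1,r3:Add1,r4:Mul2
c4: CDB Add1=10; issue ADD r3<-Add1 | r0:3,r1:Mul1,r2:1,r3:Add1,r4:Mul2
c5: stall | r0:3,r1:Mul1,r2:1,r3:Add1,r4:Mul2
c6: stall | r0:3,r1:Mul1,r2:1,r3:Add1,r4:Mul2
c7: CDB Mul1=6; issue MUL r4<-Mul1 | r0:3,r1:6,r2:1,r3:Add1,r4:Mul1
c8: CDB Mul2=9; issue ADD r0<-Add2 | r0:Add2,r1:6,r2:1,r3:Add1,r4:Mul1
c9: issue ADD r4<-Add3 | r0:Add2,r1:6,r2:1,r3:Add1,r4:Add3
c10: CDB Add1=9; issue ADD r1<-Add1 | r0:Add2,r1:Add1,r2:1,r3:9,r4:Add3
c11: CDB Add2=6 | r0:6,r1:Add1,r2:1,r3:9,r4:Add3
c12: - | r0:6,r1:Add1,r2:1,r3:9,r4:Add3

STATUS = VALUE 9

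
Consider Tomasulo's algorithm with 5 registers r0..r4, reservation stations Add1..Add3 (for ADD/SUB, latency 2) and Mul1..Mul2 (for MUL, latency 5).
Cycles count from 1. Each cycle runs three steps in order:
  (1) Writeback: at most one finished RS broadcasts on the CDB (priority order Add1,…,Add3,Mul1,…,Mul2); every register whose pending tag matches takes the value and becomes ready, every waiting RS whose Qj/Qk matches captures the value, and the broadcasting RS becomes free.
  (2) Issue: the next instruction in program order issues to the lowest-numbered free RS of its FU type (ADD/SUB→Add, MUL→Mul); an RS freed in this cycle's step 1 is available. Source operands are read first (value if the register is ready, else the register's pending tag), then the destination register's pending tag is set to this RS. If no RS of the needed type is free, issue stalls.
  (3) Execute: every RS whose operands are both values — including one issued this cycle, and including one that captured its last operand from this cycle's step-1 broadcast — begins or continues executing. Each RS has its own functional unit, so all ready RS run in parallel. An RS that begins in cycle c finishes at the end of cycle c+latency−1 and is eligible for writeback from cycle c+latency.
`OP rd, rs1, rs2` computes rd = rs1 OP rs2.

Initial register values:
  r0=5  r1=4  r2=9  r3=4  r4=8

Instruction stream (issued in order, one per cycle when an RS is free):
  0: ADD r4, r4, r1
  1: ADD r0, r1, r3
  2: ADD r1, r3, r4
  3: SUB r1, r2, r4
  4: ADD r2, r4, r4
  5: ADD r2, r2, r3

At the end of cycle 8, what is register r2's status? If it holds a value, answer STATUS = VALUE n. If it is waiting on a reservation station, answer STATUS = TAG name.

STATUS = TAG Add2

cycle 1: issue ADD r4<-Add1 // r0:5,r1:4,r2:9,r3:4,r4:Add1
cycle 2: issue ADD r0<-Add2 // r0:Add2,r1:4,r2:9,r3:4,r4:Add1
cycle 3: CDB Add1=12; issue ADD r1<-Add1 // r0:Add2,r1:Add1,r2:9,r3:4,r4:12
cycle 4: CDB Add2=8; issue SUB r1<-Add2 // r0:8,r1:Add2,r2:9,r3:4,r4:12
cycle 5: CDB Add1=16; issue ADD r2<-Add1 // r0:8,r1:Add2,r2:Add1,r3:4,r4:12
cycle 6: CDB Add2=-3; issue ADD r2<-Add2 // r0:8,r1:-3,r2:Add2,r3:4,r4:12
cycle 7: CDB Add1=24 // r0:8,r1:-3,r2:Add2,r3:4,r4:12
cycle 8: - // r0:8,r1:-3,r2:Add2,r3:4,r4:12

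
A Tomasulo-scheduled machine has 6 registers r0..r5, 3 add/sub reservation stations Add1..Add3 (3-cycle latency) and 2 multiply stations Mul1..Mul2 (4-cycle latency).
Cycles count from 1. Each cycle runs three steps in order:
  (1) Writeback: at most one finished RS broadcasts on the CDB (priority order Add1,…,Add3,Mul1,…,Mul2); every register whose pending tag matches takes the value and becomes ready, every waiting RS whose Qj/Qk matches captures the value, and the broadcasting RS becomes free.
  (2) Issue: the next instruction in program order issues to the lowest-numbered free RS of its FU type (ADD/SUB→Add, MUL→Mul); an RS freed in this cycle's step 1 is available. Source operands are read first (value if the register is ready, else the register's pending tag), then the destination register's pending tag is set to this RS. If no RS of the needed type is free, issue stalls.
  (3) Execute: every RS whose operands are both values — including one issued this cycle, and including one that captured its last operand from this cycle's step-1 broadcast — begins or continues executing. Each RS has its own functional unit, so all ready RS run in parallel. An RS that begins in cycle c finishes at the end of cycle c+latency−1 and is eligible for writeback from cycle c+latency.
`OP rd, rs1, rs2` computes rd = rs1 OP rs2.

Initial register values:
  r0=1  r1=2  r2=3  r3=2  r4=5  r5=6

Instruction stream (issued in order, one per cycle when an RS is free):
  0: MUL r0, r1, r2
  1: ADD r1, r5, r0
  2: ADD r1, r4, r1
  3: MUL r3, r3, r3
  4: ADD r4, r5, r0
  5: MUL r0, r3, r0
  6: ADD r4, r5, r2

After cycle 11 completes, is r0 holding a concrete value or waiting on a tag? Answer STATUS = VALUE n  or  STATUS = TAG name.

STATUS = TAG Mul1

c1: issue MUL r0<-Mul1 | r0:Mul1,r1:2,r2:3,r3:2,r4:5,r5:6
c2: issue ADD r1<-Add1 | r0:Mul1,r1:Add1,r2:3,r3:2,r4:5,r5:6
c3: issue ADD r1<-Add2 | r0:Mul1,r1:Add2,r2:3,r3:2,r4:5,r5:6
c4: issue MUL r3<-Mul2 | r0:Mul1,r1:Add2,r2:3,r3:Mul2,r4:5,r5:6
c5: CDB Mul1=6; issue ADD r4<-Add3 | r0:6,r1:Add2,r2:3,r3:Mul2,r4:Add3,r5:6
c6: issue MUL r0<-Mul1 | r0:Mul1,r1:Add2,r2:3,r3:Mul2,r4:Add3,r5:6
c7: stall | r0:Mul1,r1:Add2,r2:3,r3:Mul2,r4:Add3,r5:6
c8: CDB Add1=12; issue ADD r4<-Add1 | r0:Mul1,r1:Add2,r2:3,r3:Mul2,r4:Add1,r5:6
c9: CDB Add3=12 | r0:Mul1,r1:Add2,r2:3,r3:Mul2,r4:Add1,r5:6
c10: CDB Mul2=4 | r0:Mul1,r1:Add2,r2:3,r3:4,r4:Add1,r5:6
c11: CDB Add1=9 | r0:Mul1,r1:Add2,r2:3,r3:4,r4:9,r5:6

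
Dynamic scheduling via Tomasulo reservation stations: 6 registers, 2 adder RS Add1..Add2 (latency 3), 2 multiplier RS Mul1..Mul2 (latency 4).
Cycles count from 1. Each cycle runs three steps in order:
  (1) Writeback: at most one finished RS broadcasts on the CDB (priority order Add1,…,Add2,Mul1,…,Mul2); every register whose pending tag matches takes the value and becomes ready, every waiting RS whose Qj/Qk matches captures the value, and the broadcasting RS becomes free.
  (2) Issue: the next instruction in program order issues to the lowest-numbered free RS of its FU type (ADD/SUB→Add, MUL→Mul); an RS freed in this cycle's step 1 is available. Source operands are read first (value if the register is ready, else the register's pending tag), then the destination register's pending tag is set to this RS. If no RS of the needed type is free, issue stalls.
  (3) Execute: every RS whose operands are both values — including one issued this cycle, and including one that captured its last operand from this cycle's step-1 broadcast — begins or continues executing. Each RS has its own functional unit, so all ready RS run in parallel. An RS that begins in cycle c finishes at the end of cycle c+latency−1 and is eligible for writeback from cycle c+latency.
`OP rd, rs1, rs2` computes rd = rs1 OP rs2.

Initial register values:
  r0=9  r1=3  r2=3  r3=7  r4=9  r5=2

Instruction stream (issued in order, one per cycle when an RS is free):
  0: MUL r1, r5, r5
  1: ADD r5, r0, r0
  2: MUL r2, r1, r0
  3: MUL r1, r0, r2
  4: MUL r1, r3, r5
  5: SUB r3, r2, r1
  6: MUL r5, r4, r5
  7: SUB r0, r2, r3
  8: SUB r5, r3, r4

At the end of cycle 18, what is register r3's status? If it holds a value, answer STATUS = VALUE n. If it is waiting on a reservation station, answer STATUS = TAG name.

STATUS = VALUE -90

cycle 1: issue MUL r1<-Mul1 // r0:9,r1:Mul1,r2:3,r3:7,r4:9,r5:2
cycle 2: issue ADD r5<-Add1 // r0:9,r1:Mul1,r2:3,r3:7,r4:9,r5:Add1
cycle 3: issue MUL r2<-Mul2 // r0:9,r1:Mul1,r2:Mul2,r3:7,r4:9,r5:Add1
cycle 4: stall // r0:9,r1:Mul1,r2:Mul2,r3:7,r4:9,r5:Add1
cycle 5: CDB Add1=18; stall // r0:9,r1:Mul1,r2:Mul2,r3:7,r4:9,r5:18
cycle 6: CDB Mul1=4; issue MUL r1<-Mul1 // r0:9,r1:Mul1,r2:Mul2,r3:7,r4:9,r5:18
cycle 7: stall // r0:9,r1:Mul1,r2:Mul2,r3:7,r4:9,r5:18
cycle 8: stall // r0:9,r1:Mul1,r2:Mul2,r3:7,r4:9,r5:18
cycle 9: stall // r0:9,r1:Mul1,r2:Mul2,r3:7,r4:9,r5:18
cycle 10: CDB Mul2=36; issue MUL r1<-Mul2 // r0:9,r1:Mul2,r2:36,r3:7,r4:9,r5:18
cycle 11: issue SUB r3<-Add1 // r0:9,r1:Mul2,r2:36,r3:Add1,r4:9,r5:18
cycle 12: stall // r0:9,r1:Mul2,r2:36,r3:Add1,r4:9,r5:18
cycle 13: stall // r0:9,r1:Mul2,r2:36,r3:Add1,r4:9,r5:18
cycle 14: CDB Mul1=324; issue MUL r5<-Mul1 // r0:9,r1:Mul2,r2:36,r3:Add1,r4:9,r5:Mul1
cycle 15: CDB Mul2=126; issue SUB r0<-Add2 // r0:Add2,r1:126,r2:36,r3:Add1,r4:9,r5:Mul1
cycle 16: stall // r0:Add2,r1:126,r2:36,r3:Add1,r4:9,r5:Mul1
cycle 17: stall // r0:Add2,r1:126,r2:36,r3:Add1,r4:9,r5:Mul1
cycle 18: CDB Add1=-90; issue SUB r5<-Add1 // r0:Add2,r1:126,r2:36,r3:-90,r4:9,r5:Add1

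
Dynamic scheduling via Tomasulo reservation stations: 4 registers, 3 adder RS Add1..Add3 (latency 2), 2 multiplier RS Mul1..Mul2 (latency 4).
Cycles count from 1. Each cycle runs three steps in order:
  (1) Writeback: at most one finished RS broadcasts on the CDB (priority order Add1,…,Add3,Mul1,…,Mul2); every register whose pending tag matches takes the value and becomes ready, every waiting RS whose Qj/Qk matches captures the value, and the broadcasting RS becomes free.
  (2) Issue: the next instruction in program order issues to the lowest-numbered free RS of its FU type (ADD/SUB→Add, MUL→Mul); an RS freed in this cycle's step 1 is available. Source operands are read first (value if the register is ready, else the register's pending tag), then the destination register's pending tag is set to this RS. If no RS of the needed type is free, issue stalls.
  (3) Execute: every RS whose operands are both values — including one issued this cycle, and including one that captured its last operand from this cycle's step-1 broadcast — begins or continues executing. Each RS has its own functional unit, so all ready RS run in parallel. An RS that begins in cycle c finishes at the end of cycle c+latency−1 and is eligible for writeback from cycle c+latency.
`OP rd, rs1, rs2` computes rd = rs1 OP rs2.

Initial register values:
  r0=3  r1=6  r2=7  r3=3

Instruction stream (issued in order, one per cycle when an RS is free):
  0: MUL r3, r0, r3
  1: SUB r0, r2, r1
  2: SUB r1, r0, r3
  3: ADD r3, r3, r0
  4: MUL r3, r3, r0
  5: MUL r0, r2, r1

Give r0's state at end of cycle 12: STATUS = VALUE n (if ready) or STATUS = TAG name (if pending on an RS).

c1: issue MUL r3<-Mul1 | r0:3,r1:6,r2:7,r3:Mul1
c2: issue SUB r0<-Add1 | r0:Add1,r1:6,r2:7,r3:Mul1
c3: issue SUB r1<-Add2 | r0:Add1,r1:Add2,r2:7,r3:Mul1
c4: CDB Add1=1; issue ADD r3<-Add1 | r0:1,r1:Add2,r2:7,r3:Add1
c5: CDB Mul1=9; issue MUL r3<-Mul1 | r0:1,r1:Add2,r2:7,r3:Mul1
c6: issue MUL r0<-Mul2 | r0:Mul2,r1:Add2,r2:7,r3:Mul1
c7: CDB Add1=10 | r0:Mul2,r1:Add2,r2:7,r3:Mul1
c8: CDB Add2=-8 | r0:Mul2,r1:-8,r2:7,r3:Mul1
c9: - | r0:Mul2,r1:-8,r2:7,r3:Mul1
c10: - | r0:Mul2,r1:-8,r2:7,r3:Mul1
c11: CDB Mul1=10 | r0:Mul2,r1:-8,r2:7,r3:10
c12: CDB Mul2=-56 | r0:-56,r1:-8,r2:7,r3:10

STATUS = VALUE -56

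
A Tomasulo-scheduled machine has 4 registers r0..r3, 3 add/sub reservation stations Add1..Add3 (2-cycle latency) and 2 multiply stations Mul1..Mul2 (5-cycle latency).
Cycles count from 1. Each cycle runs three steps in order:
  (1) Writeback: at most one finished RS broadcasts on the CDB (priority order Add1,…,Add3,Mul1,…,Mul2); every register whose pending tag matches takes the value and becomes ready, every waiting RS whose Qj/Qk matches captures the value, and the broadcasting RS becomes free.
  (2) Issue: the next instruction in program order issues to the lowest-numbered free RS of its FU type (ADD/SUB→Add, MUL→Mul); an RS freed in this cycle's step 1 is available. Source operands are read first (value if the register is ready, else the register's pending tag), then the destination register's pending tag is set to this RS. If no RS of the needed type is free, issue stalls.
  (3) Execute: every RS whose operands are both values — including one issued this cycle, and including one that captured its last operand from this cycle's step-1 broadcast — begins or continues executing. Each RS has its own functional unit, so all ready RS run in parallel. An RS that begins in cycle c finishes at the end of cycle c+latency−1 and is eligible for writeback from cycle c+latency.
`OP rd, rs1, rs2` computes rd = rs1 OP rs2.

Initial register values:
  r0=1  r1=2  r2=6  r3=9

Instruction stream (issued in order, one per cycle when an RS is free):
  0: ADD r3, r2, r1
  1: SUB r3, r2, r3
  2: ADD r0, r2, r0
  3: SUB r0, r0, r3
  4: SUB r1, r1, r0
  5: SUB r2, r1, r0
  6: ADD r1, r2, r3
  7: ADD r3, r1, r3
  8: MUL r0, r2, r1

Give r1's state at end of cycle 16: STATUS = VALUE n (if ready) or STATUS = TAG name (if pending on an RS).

cycle 1: issue ADD r3<-Add1 // r0:1,r1:2,r2:6,r3:Add1
cycle 2: issue SUB r3<-Add2 // r0:1,r1:2,r2:6,r3:Add2
cycle 3: CDB Add1=8; issue ADD r0<-Add1 // r0:Add1,r1:2,r2:6,r3:Add2
cycle 4: issue SUB r0<-Add3 // r0:Add3,r1:2,r2:6,r3:Add2
cycle 5: CDB Add1=7; issue SUB r1<-Add1 // r0:Add3,r1:Add1,r2:6,r3:Add2
cycle 6: CDB Add2=-2; issue SUB r2<-Add2 // r0:Add3,r1:Add1,r2:Add2,r3:-2
cycle 7: stall // r0:Add3,r1:Add1,r2:Add2,r3:-2
cycle 8: CDB Add3=9; issue ADD r1<-Add3 // r0:9,r1:Add3,r2:Add2,r3:-2
cycle 9: stall // r0:9,r1:Add3,r2:Add2,r3:-2
cycle 10: CDB Add1=-7; issue ADD r3<-Add1 // r0:9,r1:Add3,r2:Add2,r3:Add1
cycle 11: issue MUL r0<-Mul1 // r0:Mul1,r1:Add3,r2:Add2,r3:Add1
cycle 12: CDB Add2=-16 // r0:Mul1,r1:Add3,r2:-16,r3:Add1
cycle 13: - // r0:Mul1,r1:Add3,r2:-16,r3:Add1
cycle 14: CDB Add3=-18 // r0:Mul1,r1:-18,r2:-16,r3:Add1
cycle 15: - // r0:Mul1,r1:-18,r2:-16,r3:Add1
cycle 16: CDB Add1=-20 // r0:Mul1,r1:-18,r2:-16,r3:-20

STATUS = VALUE -18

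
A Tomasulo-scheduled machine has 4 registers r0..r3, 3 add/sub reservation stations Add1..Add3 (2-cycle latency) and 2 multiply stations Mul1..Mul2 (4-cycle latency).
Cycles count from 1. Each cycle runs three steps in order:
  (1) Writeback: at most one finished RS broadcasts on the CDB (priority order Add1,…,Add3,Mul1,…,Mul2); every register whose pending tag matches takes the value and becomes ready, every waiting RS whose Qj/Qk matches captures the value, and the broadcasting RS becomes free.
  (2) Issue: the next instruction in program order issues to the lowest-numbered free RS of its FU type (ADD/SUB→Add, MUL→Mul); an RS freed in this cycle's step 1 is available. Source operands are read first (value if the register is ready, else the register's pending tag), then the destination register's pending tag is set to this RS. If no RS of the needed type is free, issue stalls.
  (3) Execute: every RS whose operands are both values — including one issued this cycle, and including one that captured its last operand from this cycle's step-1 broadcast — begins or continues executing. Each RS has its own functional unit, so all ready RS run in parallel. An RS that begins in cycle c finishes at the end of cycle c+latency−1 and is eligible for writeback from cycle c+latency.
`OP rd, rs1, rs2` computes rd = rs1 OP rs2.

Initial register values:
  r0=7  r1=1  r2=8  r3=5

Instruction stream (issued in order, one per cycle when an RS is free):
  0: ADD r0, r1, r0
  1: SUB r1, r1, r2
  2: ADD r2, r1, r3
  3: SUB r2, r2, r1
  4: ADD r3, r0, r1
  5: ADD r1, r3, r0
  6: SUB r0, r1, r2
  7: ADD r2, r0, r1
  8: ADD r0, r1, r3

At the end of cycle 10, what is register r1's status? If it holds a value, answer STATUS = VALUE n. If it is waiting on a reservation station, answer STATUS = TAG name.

cycle 1: issue ADD r0<-Add1 // r0:Add1,r1:1,r2:8,r3:5
cycle 2: issue SUB r1<-Add2 // r0:Add1,r1:Add2,r2:8,r3:5
cycle 3: CDB Add1=8; issue ADD r2<-Add1 // r0:8,r1:Add2,r2:Add1,r3:5
cycle 4: CDB Add2=-7; issue SUB r2<-Add2 // r0:8,r1:-7,r2:Add2,r3:5
cycle 5: issue ADD r3<-Add3 // r0:8,r1:-7,r2:Add2,r3:Add3
cycle 6: CDB Add1=-2; issue ADD r1<-Add1 // r0:8,r1:Add1,r2:Add2,r3:Add3
cycle 7: CDB Add3=1; issue SUB r0<-Add3 // r0:Add3,r1:Add1,r2:Add2,r3:1
cycle 8: CDB Add2=5; issue ADD r2<-Add2 // r0:Add3,r1:Add1,r2:Add2,r3:1
cycle 9: CDB Add1=9; issue ADD r0<-Add1 // r0:Add1,r1:9,r2:Add2,r3:1
cycle 10: - // r0:Add1,r1:9,r2:Add2,r3:1

STATUS = VALUE 9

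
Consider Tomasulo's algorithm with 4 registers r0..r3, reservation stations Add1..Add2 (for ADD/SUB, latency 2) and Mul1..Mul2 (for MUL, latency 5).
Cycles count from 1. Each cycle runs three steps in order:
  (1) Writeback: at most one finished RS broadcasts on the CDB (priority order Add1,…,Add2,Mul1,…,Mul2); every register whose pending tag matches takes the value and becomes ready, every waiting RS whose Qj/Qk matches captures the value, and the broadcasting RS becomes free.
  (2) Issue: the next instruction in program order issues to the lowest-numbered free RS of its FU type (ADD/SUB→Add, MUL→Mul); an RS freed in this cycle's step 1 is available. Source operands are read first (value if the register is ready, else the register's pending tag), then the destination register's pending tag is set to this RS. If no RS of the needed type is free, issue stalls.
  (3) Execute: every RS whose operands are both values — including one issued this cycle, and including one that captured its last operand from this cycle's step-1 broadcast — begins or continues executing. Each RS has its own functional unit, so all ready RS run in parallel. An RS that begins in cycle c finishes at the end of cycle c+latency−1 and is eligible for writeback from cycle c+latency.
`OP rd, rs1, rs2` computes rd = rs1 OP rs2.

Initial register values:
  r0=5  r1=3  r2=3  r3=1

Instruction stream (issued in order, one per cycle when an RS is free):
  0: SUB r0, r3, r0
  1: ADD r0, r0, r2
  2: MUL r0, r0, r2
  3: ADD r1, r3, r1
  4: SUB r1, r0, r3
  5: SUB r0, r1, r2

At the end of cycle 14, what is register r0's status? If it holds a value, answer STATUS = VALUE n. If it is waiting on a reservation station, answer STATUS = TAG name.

  c1: issue SUB r0<-Add1  regs: r0:Add1,r1:3,r2:3,r3:1
  c2: issue ADD r0<-Add2  regs: r0:Add2,r1:3,r2:3,r3:1
  c3: CDB Add1=-4; issue MUL r0<-Mul1  regs: r0:Mul1,r1:3,r2:3,r3:1
  c4: issue ADD r1<-Add1  regs: r0:Mul1,r1:Add1,r2:3,r3:1
  c5: CDB Add2=-1; issue SUB r1<-Add2  regs: r0:Mul1,r1:Add2,r2:3,r3:1
  c6: CDB Add1=4; issue SUB r0<-Add1  regs: r0:Add1,r1:Add2,r2:3,r3:1
  c7: -  regs: r0:Add1,r1:Add2,r2:3,r3:1
  c8: -  regs: r0:Add1,r1:Add2,r2:3,r3:1
  c9: -  regs: r0:Add1,r1:Add2,r2:3,r3:1
  c10: CDB Mul1=-3  regs: r0:Add1,r1:Add2,r2:3,r3:1
  c11: -  regs: r0:Add1,r1:Add2,r2:3,r3:1
  c12: CDB Add2=-4  regs: r0:Add1,r1:-4,r2:3,r3:1
  c13: -  regs: r0:Add1,r1:-4,r2:3,r3:1
  c14: CDB Add1=-7  regs: r0:-7,r1:-4,r2:3,r3:1

STATUS = VALUE -7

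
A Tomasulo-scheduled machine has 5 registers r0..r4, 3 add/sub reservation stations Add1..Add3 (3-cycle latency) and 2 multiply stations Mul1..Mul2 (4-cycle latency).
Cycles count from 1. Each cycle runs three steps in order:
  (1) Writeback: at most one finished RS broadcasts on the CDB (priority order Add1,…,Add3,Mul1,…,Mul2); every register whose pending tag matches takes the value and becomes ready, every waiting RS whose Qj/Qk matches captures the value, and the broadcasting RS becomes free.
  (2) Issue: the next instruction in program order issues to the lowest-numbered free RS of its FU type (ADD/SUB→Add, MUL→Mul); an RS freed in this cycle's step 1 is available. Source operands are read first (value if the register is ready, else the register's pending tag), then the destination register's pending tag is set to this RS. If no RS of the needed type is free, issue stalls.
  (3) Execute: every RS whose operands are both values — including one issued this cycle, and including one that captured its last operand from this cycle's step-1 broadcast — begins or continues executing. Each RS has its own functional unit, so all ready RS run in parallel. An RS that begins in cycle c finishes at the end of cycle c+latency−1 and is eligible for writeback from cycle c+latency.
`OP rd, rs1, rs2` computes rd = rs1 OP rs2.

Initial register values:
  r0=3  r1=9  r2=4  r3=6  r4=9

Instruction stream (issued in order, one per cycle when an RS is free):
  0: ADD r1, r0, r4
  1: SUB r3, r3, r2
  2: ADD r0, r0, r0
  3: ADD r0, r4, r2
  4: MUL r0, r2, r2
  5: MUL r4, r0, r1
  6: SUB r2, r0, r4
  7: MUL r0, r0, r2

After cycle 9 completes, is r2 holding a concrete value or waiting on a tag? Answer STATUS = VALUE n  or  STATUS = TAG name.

STATUS = TAG Add1

cycle 1: issue ADD r1<-Add1 // r0:3,r1:Add1,r2:4,r3:6,r4:9
cycle 2: issue SUB r3<-Add2 // r0:3,r1:Add1,r2:4,r3:Add2,r4:9
cycle 3: issue ADD r0<-Add3 // r0:Add3,r1:Add1,r2:4,r3:Add2,r4:9
cycle 4: CDB Add1=12; issue ADD r0<-Add1 // r0:Add1,r1:12,r2:4,r3:Add2,r4:9
cycle 5: CDB Add2=2; issue MUL r0<-Mul1 // r0:Mul1,r1:12,r2:4,r3:2,r4:9
cycle 6: CDB Add3=6; issue MUL r4<-Mul2 // r0:Mul1,r1:12,r2:4,r3:2,r4:Mul2
cycle 7: CDB Add1=13; issue SUB r2<-Add1 // r0:Mul1,r1:12,r2:Add1,r3:2,r4:Mul2
cycle 8: stall // r0:Mul1,r1:12,r2:Add1,r3:2,r4:Mul2
cycle 9: CDB Mul1=16; issue MUL r0<-Mul1 // r0:Mul1,r1:12,r2:Add1,r3:2,r4:Mul2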